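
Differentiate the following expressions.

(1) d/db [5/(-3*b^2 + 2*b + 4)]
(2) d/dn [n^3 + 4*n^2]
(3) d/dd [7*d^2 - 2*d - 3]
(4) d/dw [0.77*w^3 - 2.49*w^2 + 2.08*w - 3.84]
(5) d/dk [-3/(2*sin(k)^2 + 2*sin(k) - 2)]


(1) = 10*(3*b - 1)/(-3*b^2 + 2*b + 4)^2
(2) = n*(3*n + 8)
(3) = 14*d - 2
(4) = 2.31*w^2 - 4.98*w + 2.08
(5) = 3*(2*sin(k) + 1)*cos(k)/(2*(sin(k) - cos(k)^2)^2)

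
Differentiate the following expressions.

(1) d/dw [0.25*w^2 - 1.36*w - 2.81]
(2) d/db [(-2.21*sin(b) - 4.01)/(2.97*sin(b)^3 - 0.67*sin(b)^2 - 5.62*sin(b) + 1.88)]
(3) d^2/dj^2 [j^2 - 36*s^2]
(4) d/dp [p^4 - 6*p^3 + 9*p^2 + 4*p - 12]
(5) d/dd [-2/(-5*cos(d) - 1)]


(1) = 0.5*w - 1.36
(2) = (13.1274*sin(b)^3 + 34.2484*sin(b)^2 - 5.3734*sin(b) - 26.691)*cos(b)/(8.8209*sin(b)^6 - 3.9798*sin(b)^5 - 32.9339*sin(b)^4 + 18.698*sin(b)^3 + 29.0652*sin(b)^2 - 21.1312*sin(b) + 3.5344)
(3) = 2
(4) = 4*p^3 - 18*p^2 + 18*p + 4
(5) = 10*sin(d)/(5*cos(d) + 1)^2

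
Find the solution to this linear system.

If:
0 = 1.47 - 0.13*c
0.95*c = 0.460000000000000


Then:
No Solution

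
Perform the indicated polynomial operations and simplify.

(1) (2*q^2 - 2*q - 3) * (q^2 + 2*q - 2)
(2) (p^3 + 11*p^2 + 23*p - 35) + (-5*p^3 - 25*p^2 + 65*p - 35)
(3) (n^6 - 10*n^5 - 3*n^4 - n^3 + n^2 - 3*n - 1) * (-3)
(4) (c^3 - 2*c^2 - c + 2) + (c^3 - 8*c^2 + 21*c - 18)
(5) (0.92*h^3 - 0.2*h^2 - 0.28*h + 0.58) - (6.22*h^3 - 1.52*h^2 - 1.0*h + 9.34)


(1) = 2*q^4 + 2*q^3 - 11*q^2 - 2*q + 6
(2) = -4*p^3 - 14*p^2 + 88*p - 70
(3) = -3*n^6 + 30*n^5 + 9*n^4 + 3*n^3 - 3*n^2 + 9*n + 3
(4) = 2*c^3 - 10*c^2 + 20*c - 16
(5) = -5.3*h^3 + 1.32*h^2 + 0.72*h - 8.76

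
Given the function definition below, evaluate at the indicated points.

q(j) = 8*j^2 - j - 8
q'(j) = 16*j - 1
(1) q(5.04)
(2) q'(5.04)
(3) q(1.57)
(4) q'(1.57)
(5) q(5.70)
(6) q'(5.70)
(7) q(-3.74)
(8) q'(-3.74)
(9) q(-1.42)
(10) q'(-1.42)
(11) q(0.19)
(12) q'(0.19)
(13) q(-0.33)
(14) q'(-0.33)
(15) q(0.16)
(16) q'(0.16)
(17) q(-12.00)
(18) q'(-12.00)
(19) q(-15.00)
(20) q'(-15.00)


(1) = 190.17
(2) = 79.64
(3) = 10.15
(4) = 24.12
(5) = 246.22
(6) = 90.20
(7) = 107.64
(8) = -60.84
(9) = 9.55
(10) = -23.72
(11) = -7.90
(12) = 2.04
(13) = -6.80
(14) = -6.28
(15) = -7.96
(16) = 1.56
(17) = 1156.00
(18) = -193.00
(19) = 1807.00
(20) = -241.00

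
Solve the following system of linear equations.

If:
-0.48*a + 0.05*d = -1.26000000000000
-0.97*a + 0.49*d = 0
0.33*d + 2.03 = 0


Then:
No Solution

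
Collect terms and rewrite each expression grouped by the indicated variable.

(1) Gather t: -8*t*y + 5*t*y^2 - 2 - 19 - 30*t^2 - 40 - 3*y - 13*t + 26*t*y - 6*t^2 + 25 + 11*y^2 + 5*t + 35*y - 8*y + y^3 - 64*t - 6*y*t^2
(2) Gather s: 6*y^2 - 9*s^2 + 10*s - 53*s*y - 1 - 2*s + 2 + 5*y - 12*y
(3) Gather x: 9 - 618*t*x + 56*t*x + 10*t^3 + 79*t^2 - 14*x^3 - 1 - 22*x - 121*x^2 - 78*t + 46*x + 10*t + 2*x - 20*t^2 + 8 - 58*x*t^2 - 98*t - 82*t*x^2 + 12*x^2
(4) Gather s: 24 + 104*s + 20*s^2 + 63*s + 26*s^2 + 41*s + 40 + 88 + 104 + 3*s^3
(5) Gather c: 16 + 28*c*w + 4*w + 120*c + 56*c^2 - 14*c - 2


(1) = t^2*(-6*y - 36) + t*(5*y^2 + 18*y - 72) + y^3 + 11*y^2 + 24*y - 36
(2) = -9*s^2 + s*(8 - 53*y) + 6*y^2 - 7*y + 1
(3) = 10*t^3 + 59*t^2 - 166*t - 14*x^3 + x^2*(-82*t - 109) + x*(-58*t^2 - 562*t + 26) + 16
(4) = 3*s^3 + 46*s^2 + 208*s + 256
(5) = 56*c^2 + c*(28*w + 106) + 4*w + 14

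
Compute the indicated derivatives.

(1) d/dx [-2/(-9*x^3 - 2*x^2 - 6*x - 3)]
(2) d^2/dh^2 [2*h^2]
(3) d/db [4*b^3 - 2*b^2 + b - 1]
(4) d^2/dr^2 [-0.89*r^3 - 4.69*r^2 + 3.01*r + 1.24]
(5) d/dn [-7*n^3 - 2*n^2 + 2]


(1) = 2*(-27*x^2 - 4*x - 6)/(9*x^3 + 2*x^2 + 6*x + 3)^2
(2) = 4
(3) = 12*b^2 - 4*b + 1
(4) = -5.34*r - 9.38
(5) = n*(-21*n - 4)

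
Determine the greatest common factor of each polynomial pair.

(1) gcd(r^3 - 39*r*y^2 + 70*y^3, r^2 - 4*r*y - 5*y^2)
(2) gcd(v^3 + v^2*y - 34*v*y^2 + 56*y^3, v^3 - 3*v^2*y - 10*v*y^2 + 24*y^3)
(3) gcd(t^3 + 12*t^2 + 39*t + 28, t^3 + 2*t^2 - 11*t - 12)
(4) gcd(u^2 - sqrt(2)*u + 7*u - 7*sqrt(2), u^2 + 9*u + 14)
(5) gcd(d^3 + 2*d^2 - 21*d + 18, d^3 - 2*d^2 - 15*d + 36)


(1) = -r + 5*y
(2) = gcd((v - 4*y)*(v - 2*y)*(v + 7*y), (v - 4*y)*(v - 2*y)*(v + 3*y)) = v^2 - 6*v*y + 8*y^2
(3) = gcd((t + 1)*(t + 4)*(t + 7), (t - 3)*(t + 1)*(t + 4)) = t^2 + 5*t + 4
(4) = u + 7
(5) = gcd((d - 3)*(d - 1)*(d + 6), (d - 3)^2*(d + 4)) = d - 3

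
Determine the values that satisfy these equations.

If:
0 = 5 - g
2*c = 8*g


Then:
c = 20
g = 5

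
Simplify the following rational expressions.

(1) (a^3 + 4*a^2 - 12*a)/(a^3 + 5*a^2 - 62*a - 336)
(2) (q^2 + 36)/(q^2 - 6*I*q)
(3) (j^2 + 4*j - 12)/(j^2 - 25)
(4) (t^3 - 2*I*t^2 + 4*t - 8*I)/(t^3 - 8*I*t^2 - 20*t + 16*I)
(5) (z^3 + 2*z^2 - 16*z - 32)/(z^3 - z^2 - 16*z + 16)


(1) = (a^2 - 2*a)/(a^2 - a - 56)
(2) = (q + 6*I)/q
(3) = (j^2 + 4*j - 12)/(j^2 - 25)
(4) = (t + 2*I)/(t - 4*I)
(5) = (z + 2)/(z - 1)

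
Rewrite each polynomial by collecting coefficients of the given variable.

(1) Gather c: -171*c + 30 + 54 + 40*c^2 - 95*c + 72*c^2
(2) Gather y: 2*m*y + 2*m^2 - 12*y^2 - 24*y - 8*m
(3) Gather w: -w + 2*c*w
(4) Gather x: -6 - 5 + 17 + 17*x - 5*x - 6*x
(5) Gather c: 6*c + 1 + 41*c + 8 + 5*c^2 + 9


(1) = 112*c^2 - 266*c + 84
(2) = 2*m^2 - 8*m - 12*y^2 + y*(2*m - 24)
(3) = w*(2*c - 1)
(4) = 6*x + 6
(5) = 5*c^2 + 47*c + 18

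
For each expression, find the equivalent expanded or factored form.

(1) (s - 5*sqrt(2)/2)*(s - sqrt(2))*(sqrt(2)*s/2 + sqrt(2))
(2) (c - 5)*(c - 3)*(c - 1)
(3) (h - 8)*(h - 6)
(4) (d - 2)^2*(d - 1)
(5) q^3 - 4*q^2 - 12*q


(1) = sqrt(2)*s^3/2 - 7*s^2/2 + sqrt(2)*s^2 - 7*s + 5*sqrt(2)*s/2 + 5*sqrt(2)
(2) = c^3 - 9*c^2 + 23*c - 15
(3) = h^2 - 14*h + 48
(4) = d^3 - 5*d^2 + 8*d - 4
(5) = q*(q - 6)*(q + 2)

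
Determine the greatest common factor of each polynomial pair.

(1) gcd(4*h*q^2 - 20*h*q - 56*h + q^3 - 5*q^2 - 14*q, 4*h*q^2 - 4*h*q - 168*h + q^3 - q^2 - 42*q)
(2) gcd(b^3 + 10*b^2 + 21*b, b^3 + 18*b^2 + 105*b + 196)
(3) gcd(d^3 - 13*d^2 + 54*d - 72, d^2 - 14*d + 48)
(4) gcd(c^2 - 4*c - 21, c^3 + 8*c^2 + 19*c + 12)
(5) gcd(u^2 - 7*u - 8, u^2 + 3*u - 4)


(1) = gcd((4*h + q)*(q - 7)*(q + 2), (4*h + q)*(q - 7)*(q + 6)) = 4*h*q - 28*h + q^2 - 7*q
(2) = b + 7
(3) = d - 6
(4) = gcd((c - 7)*(c + 3), (c + 1)*(c + 3)*(c + 4)) = c + 3
(5) = gcd((u - 8)*(u + 1), (u - 1)*(u + 4)) = 1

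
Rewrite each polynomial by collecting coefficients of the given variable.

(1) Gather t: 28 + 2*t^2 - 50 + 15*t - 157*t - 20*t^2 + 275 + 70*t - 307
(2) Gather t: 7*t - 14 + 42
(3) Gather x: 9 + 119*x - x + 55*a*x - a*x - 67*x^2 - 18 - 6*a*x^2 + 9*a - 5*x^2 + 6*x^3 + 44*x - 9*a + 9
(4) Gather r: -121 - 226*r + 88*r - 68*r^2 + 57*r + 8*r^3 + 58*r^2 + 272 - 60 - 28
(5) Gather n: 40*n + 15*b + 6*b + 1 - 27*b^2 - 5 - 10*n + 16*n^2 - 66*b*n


(1) = -18*t^2 - 72*t - 54
(2) = 7*t + 28
(3) = 6*x^3 + x^2*(-6*a - 72) + x*(54*a + 162)
(4) = 8*r^3 - 10*r^2 - 81*r + 63
(5) = -27*b^2 + 21*b + 16*n^2 + n*(30 - 66*b) - 4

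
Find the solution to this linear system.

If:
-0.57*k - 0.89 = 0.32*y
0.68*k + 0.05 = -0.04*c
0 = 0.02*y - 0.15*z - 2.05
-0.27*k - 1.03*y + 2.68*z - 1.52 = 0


Then:
c = -665.65
k = 39.08
y = -72.40
z = -23.32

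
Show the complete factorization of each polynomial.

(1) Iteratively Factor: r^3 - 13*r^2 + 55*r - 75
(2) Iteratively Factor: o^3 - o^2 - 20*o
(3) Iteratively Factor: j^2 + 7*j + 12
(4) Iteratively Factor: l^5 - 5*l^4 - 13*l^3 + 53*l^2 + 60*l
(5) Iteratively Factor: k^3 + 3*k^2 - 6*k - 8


(1) = (r - 3)*(r^2 - 10*r + 25) = (r - 5)*(r - 3)*(r - 5)
(2) = (o - 5)*(o^2 + 4*o) = (o - 5)*(o + 4)*(o)
(3) = (j + 4)*(j + 3)
(4) = (l + 1)*(l^4 - 6*l^3 - 7*l^2 + 60*l) = (l - 4)*(l + 1)*(l^3 - 2*l^2 - 15*l) = (l - 4)*(l + 1)*(l + 3)*(l^2 - 5*l) = l*(l - 4)*(l + 1)*(l + 3)*(l - 5)
(5) = (k + 1)*(k^2 + 2*k - 8) = (k - 2)*(k + 1)*(k + 4)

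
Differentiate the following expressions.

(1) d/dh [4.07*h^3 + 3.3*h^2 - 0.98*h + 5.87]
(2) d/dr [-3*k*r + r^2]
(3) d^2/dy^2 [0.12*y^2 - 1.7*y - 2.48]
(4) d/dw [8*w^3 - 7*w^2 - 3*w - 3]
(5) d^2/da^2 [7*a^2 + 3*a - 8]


(1) = 12.21*h^2 + 6.6*h - 0.98
(2) = -3*k + 2*r
(3) = 0.240000000000000
(4) = 24*w^2 - 14*w - 3
(5) = 14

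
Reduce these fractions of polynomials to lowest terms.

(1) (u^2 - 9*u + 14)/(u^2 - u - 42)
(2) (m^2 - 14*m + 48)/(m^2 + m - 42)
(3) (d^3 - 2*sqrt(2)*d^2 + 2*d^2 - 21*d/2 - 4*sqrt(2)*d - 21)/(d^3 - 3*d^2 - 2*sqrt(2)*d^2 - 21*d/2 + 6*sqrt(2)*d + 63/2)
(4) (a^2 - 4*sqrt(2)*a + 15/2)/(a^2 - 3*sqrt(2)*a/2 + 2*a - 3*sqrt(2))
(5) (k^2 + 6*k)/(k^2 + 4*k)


(1) = (u - 2)/(u + 6)
(2) = (m - 8)/(m + 7)
(3) = (4*d + 8)/(4*d - 12)
(4) = (4*a - 10*sqrt(2))/(4*a + 8)
(5) = (k + 6)/(k + 4)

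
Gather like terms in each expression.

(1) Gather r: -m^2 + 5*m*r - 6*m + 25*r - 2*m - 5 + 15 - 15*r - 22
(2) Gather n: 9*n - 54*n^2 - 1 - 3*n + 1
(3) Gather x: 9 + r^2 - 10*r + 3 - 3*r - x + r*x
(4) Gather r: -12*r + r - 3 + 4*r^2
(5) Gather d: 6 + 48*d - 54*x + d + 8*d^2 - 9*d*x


(1) = -m^2 - 8*m + r*(5*m + 10) - 12
(2) = -54*n^2 + 6*n
(3) = r^2 - 13*r + x*(r - 1) + 12
(4) = 4*r^2 - 11*r - 3
(5) = 8*d^2 + d*(49 - 9*x) - 54*x + 6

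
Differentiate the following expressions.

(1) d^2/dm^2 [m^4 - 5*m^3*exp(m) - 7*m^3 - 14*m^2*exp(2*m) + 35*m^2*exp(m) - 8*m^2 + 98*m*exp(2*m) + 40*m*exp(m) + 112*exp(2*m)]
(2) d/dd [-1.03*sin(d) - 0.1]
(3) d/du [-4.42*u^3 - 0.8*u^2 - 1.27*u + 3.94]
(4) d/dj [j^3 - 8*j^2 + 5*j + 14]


(1) = -5*m^3*exp(m) - 56*m^2*exp(2*m) + 5*m^2*exp(m) + 12*m^2 + 280*m*exp(2*m) + 150*m*exp(m) - 42*m + 812*exp(2*m) + 150*exp(m) - 16
(2) = -1.03*cos(d)
(3) = -13.26*u^2 - 1.6*u - 1.27
(4) = 3*j^2 - 16*j + 5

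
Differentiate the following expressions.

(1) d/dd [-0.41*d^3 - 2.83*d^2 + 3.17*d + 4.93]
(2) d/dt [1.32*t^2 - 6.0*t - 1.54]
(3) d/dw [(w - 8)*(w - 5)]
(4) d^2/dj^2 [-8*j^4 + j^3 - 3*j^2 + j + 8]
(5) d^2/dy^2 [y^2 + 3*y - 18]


(1) = -1.23*d^2 - 5.66*d + 3.17
(2) = 2.64*t - 6.0
(3) = 2*w - 13
(4) = -96*j^2 + 6*j - 6
(5) = 2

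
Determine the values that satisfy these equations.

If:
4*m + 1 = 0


Then:
m = -1/4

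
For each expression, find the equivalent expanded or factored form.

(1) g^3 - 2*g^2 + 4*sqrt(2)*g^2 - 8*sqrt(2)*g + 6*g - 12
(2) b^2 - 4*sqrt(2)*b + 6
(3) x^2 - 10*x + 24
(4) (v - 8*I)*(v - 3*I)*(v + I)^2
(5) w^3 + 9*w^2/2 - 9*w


(1) = (g - 2)*(g + sqrt(2))*(g + 3*sqrt(2))
(2) = (b - 3*sqrt(2))*(b - sqrt(2))
(3) = (x - 6)*(x - 4)
(4) = v^4 - 9*I*v^3 - 3*v^2 - 37*I*v + 24
(5) = w*(w - 3/2)*(w + 6)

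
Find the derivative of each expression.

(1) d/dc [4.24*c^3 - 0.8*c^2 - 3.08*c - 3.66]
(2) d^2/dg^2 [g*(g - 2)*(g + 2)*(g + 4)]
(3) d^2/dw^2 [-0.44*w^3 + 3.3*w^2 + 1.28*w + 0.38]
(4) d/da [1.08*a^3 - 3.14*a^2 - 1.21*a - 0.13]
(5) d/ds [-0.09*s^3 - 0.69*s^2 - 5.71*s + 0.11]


(1) = 12.72*c^2 - 1.6*c - 3.08
(2) = 12*g^2 + 24*g - 8
(3) = 6.6 - 2.64*w
(4) = 3.24*a^2 - 6.28*a - 1.21
(5) = -0.27*s^2 - 1.38*s - 5.71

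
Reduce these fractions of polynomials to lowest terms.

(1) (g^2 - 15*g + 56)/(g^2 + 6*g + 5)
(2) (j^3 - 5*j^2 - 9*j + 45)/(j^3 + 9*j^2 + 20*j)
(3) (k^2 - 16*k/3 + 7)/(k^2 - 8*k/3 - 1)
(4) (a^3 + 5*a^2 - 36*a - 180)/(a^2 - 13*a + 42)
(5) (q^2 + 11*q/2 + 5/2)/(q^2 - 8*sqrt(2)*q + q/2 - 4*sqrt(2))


(1) = (g^2 - 15*g + 56)/(g^2 + 6*g + 5)
(2) = (j^3 - 5*j^2 - 9*j + 45)/(j^3 + 9*j^2 + 20*j)
(3) = (3*k - 7)/(3*k + 1)
(4) = (a^2 + 11*a + 30)/(a - 7)
(5) = (4*q + 20)/(4*q - 32*sqrt(2))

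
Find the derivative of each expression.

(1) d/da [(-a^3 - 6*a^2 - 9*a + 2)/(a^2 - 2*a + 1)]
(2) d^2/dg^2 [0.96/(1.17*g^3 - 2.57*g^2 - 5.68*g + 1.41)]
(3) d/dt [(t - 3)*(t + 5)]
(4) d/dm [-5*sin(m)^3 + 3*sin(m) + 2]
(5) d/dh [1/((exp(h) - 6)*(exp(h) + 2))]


(1) = (-a^3 + 3*a^2 + 21*a + 5)/(a^3 - 3*a^2 + 3*a - 1)
(2) = ((4.9344 - 6.7392*g)*(1.17*g^3 - 2.57*g^2 - 5.68*g + 1.41) + 0.96*(-7.02*g^2 + 10.28*g + 11.36)*(-3.51*g^2 + 5.14*g + 5.68))/(1.17*g^3 - 2.57*g^2 - 5.68*g + 1.41)^3
(3) = 2*t + 2
(4) = 3*(1 - 5*sin(m)^2)*cos(m)
(5) = 2*(2 - exp(h))*exp(h)/(exp(4*h) - 8*exp(3*h) - 8*exp(2*h) + 96*exp(h) + 144)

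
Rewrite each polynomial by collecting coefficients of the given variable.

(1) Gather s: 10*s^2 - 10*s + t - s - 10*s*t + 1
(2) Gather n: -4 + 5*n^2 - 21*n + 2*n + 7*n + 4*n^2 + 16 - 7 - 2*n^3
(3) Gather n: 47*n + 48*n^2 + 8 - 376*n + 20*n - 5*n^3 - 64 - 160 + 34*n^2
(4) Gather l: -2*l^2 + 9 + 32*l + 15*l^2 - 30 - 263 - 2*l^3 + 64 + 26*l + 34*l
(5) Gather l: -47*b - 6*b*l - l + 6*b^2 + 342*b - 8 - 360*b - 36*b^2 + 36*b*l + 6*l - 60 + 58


(1) = 10*s^2 + s*(-10*t - 11) + t + 1
(2) = -2*n^3 + 9*n^2 - 12*n + 5
(3) = -5*n^3 + 82*n^2 - 309*n - 216
(4) = -2*l^3 + 13*l^2 + 92*l - 220
(5) = -30*b^2 - 65*b + l*(30*b + 5) - 10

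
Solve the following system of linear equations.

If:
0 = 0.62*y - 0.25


Then:
y = 0.40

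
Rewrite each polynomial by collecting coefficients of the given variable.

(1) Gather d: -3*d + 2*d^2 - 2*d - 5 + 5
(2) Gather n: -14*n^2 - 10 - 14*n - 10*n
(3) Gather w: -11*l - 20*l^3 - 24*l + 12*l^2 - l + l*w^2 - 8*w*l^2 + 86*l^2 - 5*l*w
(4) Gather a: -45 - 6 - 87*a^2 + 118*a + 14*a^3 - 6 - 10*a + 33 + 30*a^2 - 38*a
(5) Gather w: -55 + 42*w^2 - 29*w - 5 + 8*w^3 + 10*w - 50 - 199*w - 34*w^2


(1) = 2*d^2 - 5*d
(2) = -14*n^2 - 24*n - 10
(3) = -20*l^3 + 98*l^2 + l*w^2 - 36*l + w*(-8*l^2 - 5*l)
(4) = 14*a^3 - 57*a^2 + 70*a - 24
(5) = 8*w^3 + 8*w^2 - 218*w - 110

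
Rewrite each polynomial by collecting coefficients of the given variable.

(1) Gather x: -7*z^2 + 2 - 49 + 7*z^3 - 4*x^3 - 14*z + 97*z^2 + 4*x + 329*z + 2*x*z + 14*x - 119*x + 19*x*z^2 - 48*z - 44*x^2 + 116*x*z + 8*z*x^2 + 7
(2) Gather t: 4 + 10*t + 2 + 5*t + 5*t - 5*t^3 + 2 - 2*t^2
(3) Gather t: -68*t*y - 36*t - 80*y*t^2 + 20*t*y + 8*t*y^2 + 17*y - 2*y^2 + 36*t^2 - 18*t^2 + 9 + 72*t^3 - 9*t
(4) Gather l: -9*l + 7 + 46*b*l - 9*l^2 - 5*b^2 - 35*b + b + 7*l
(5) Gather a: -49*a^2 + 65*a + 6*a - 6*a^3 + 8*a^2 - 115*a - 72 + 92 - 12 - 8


(1) = -4*x^3 + x^2*(8*z - 44) + x*(19*z^2 + 118*z - 101) + 7*z^3 + 90*z^2 + 267*z - 40
(2) = -5*t^3 - 2*t^2 + 20*t + 8
(3) = 72*t^3 + t^2*(18 - 80*y) + t*(8*y^2 - 48*y - 45) - 2*y^2 + 17*y + 9
(4) = -5*b^2 - 34*b - 9*l^2 + l*(46*b - 2) + 7
(5) = -6*a^3 - 41*a^2 - 44*a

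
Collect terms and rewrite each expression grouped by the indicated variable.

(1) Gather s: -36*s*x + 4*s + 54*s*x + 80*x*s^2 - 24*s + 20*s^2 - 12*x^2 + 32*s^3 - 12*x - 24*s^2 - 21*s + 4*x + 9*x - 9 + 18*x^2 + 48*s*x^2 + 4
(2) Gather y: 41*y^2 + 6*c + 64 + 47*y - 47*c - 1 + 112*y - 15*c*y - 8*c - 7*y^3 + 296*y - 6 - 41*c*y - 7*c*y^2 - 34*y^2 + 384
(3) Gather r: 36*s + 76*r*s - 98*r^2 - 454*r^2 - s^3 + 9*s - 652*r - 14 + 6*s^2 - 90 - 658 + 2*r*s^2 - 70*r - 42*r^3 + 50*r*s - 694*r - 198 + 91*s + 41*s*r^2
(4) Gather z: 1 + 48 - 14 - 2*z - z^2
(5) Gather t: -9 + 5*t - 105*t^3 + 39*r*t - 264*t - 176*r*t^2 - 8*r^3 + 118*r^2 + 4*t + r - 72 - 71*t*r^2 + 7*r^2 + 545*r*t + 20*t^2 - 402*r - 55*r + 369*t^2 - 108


(1) = 32*s^3 + s^2*(80*x - 4) + s*(48*x^2 + 18*x - 41) + 6*x^2 + x - 5
(2) = -49*c - 7*y^3 + y^2*(7 - 7*c) + y*(455 - 56*c) + 441
(3) = -42*r^3 + r^2*(41*s - 552) + r*(2*s^2 + 126*s - 1416) - s^3 + 6*s^2 + 136*s - 960
(4) = -z^2 - 2*z + 35
(5) = -8*r^3 + 125*r^2 - 456*r - 105*t^3 + t^2*(389 - 176*r) + t*(-71*r^2 + 584*r - 255) - 189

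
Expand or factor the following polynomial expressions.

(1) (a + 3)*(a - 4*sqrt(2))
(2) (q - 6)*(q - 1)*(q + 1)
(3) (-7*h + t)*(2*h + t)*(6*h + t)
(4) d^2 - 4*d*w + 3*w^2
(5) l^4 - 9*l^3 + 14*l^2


(1) = a^2 - 4*sqrt(2)*a + 3*a - 12*sqrt(2)
(2) = q^3 - 6*q^2 - q + 6
(3) = -84*h^3 - 44*h^2*t + h*t^2 + t^3
(4) = (d - 3*w)*(d - w)
(5) = l^2*(l - 7)*(l - 2)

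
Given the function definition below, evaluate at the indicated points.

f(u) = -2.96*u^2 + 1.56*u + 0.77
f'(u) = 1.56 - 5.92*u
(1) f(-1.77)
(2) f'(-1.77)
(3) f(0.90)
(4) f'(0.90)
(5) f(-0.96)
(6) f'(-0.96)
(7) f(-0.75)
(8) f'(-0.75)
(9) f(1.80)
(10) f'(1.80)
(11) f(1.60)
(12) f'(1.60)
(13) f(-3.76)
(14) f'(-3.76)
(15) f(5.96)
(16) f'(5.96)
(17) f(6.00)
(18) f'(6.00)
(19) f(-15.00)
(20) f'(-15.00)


(1) = -11.26
(2) = 12.04
(3) = -0.22
(4) = -3.77
(5) = -3.46
(6) = 7.24
(7) = -2.06
(8) = 6.00
(9) = -6.01
(10) = -9.10
(11) = -4.31
(12) = -7.91
(13) = -46.94
(14) = 23.82
(15) = -95.08
(16) = -33.72
(17) = -96.43
(18) = -33.96
(19) = -688.63
(20) = 90.36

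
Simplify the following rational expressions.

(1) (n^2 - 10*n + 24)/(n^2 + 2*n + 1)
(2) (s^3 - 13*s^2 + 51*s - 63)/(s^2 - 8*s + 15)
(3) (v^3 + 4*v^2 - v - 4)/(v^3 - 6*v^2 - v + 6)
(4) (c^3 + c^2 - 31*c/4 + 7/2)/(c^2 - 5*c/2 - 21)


(1) = (n^2 - 10*n + 24)/(n^2 + 2*n + 1)
(2) = (s^2 - 10*s + 21)/(s - 5)
(3) = (v + 4)/(v - 6)
(4) = (2*c^2 - 5*c + 2)/(2*c - 12)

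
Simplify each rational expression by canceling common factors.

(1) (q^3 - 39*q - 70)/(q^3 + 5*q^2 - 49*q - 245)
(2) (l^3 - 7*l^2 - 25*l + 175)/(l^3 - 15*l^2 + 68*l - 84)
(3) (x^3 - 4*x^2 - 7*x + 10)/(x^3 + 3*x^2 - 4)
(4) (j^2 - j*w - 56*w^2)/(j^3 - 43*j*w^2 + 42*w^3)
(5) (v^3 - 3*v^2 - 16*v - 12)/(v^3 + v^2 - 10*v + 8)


(1) = (q + 2)/(q + 7)
(2) = (l^2 - 25)/(l^2 - 8*l + 12)
(3) = (x - 5)/(x + 2)
(4) = (j - 8*w)/(j^2 - 7*j*w + 6*w^2)
(5) = (v^3 - 3*v^2 - 16*v - 12)/(v^3 + v^2 - 10*v + 8)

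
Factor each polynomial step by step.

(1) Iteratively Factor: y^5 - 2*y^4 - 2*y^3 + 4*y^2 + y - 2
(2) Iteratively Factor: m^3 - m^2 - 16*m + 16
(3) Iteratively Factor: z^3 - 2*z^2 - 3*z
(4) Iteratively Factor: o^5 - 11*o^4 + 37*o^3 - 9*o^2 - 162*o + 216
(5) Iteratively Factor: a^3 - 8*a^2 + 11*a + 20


(1) = (y - 2)*(y^4 - 2*y^2 + 1) = (y - 2)*(y - 1)*(y^3 + y^2 - y - 1) = (y - 2)*(y - 1)^2*(y^2 + 2*y + 1) = (y - 2)*(y - 1)^2*(y + 1)*(y + 1)
(2) = (m - 4)*(m^2 + 3*m - 4) = (m - 4)*(m + 4)*(m - 1)
(3) = (z - 3)*(z^2 + z) = z*(z - 3)*(z + 1)
(4) = (o - 3)*(o^4 - 8*o^3 + 13*o^2 + 30*o - 72) = (o - 3)^2*(o^3 - 5*o^2 - 2*o + 24) = (o - 4)*(o - 3)^2*(o^2 - o - 6) = (o - 4)*(o - 3)^3*(o + 2)
(5) = (a - 5)*(a^2 - 3*a - 4) = (a - 5)*(a - 4)*(a + 1)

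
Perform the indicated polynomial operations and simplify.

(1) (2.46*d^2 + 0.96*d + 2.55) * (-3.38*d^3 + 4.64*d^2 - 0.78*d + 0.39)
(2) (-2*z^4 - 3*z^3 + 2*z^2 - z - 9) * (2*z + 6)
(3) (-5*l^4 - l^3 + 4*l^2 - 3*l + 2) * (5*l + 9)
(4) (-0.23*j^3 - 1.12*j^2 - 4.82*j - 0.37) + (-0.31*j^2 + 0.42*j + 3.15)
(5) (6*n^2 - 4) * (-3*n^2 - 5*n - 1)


(1) = -8.3148*d^5 + 8.1696*d^4 - 6.0834*d^3 + 12.0426*d^2 - 1.6146*d + 0.9945
(2) = -4*z^5 - 18*z^4 - 14*z^3 + 10*z^2 - 24*z - 54
(3) = -25*l^5 - 50*l^4 + 11*l^3 + 21*l^2 - 17*l + 18
(4) = -0.23*j^3 - 1.43*j^2 - 4.4*j + 2.78
(5) = -18*n^4 - 30*n^3 + 6*n^2 + 20*n + 4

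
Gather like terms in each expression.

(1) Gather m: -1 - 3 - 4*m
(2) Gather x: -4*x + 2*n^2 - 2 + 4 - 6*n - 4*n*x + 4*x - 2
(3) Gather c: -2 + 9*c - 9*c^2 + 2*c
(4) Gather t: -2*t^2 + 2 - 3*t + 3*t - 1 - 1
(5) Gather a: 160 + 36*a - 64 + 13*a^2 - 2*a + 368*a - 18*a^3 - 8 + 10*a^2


(1) = -4*m - 4
(2) = 2*n^2 - 4*n*x - 6*n
(3) = -9*c^2 + 11*c - 2
(4) = -2*t^2
(5) = -18*a^3 + 23*a^2 + 402*a + 88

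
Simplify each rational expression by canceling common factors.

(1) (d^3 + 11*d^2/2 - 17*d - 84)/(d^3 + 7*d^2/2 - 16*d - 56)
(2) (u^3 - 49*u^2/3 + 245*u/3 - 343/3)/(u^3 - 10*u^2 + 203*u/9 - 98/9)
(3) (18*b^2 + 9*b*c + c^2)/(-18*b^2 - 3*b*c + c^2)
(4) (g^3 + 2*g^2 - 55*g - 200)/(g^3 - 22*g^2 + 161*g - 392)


(1) = (d + 6)/(d + 4)
(2) = (3*u - 21)/(3*u - 2)
(3) = (-6*b - c)/(6*b - c)
(4) = (g^2 + 10*g + 25)/(g^2 - 14*g + 49)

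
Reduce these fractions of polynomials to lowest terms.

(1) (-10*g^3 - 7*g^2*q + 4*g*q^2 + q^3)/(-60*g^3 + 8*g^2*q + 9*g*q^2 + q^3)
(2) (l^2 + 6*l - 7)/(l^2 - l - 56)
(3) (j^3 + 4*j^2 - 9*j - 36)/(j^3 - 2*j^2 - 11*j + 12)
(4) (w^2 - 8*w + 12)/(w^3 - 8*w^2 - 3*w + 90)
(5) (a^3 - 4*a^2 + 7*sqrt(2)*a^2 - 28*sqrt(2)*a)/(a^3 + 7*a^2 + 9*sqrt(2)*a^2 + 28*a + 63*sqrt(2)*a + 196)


(1) = (g + q)/(6*g + q)
(2) = (l - 1)/(l - 8)
(3) = (j^2 + j - 12)/(j^2 - 5*j + 4)
(4) = (w - 2)/(w^2 - 2*w - 15)
(5) = (a^2 - 4*a)/(a^2 + a*(2*sqrt(2) + 7) + 14*sqrt(2))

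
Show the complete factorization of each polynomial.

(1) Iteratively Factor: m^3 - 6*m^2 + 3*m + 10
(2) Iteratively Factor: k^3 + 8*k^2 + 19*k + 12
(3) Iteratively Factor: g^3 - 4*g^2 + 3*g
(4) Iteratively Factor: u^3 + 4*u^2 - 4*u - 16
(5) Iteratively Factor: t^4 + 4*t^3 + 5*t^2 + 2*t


(1) = (m - 2)*(m^2 - 4*m - 5) = (m - 2)*(m + 1)*(m - 5)
(2) = (k + 1)*(k^2 + 7*k + 12) = (k + 1)*(k + 4)*(k + 3)
(3) = (g)*(g^2 - 4*g + 3) = g*(g - 1)*(g - 3)
(4) = (u - 2)*(u^2 + 6*u + 8) = (u - 2)*(u + 2)*(u + 4)
(5) = (t + 1)*(t^3 + 3*t^2 + 2*t) = t*(t + 1)*(t^2 + 3*t + 2) = t*(t + 1)^2*(t + 2)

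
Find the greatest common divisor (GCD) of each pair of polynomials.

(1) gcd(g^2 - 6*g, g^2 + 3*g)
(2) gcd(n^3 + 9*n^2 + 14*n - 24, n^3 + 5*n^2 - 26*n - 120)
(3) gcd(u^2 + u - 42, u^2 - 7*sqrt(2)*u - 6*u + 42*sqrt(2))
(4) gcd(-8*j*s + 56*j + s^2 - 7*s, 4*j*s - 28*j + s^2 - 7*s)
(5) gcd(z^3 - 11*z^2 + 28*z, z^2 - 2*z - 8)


(1) = gcd(g*(g - 6), g*(g + 3)) = g
(2) = gcd((n - 1)*(n + 4)*(n + 6), (n - 5)*(n + 4)*(n + 6)) = n^2 + 10*n + 24
(3) = u - 6
(4) = s - 7
(5) = gcd(z*(z - 7)*(z - 4), (z - 4)*(z + 2)) = z - 4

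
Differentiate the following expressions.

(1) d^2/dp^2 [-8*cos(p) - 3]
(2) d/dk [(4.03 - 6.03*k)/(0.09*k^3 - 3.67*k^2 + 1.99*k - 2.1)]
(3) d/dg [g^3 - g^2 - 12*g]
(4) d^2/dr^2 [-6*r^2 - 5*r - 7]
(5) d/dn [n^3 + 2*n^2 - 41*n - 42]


(1) = 8*cos(p)
(2) = (1.0854*k^3 - 23.2182*k^2 + 29.5802*k + 4.6433)/(0.0081*k^6 - 0.6606*k^5 + 13.8271*k^4 - 14.9846*k^3 + 19.3741*k^2 - 8.358*k + 4.41)
(3) = 3*g^2 - 2*g - 12
(4) = -12
(5) = 3*n^2 + 4*n - 41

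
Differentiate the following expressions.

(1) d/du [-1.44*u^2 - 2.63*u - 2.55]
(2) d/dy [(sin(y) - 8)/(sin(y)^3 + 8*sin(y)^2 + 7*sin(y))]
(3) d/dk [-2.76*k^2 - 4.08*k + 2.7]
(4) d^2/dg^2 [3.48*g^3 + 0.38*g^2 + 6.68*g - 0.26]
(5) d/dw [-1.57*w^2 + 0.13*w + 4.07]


(1) = -2.88*u - 2.63
(2) = 2*(-sin(y)^3 + 8*sin(y)^2 + 64*sin(y) + 28)*cos(y)/((sin(y) + 1)^2*(sin(y) + 7)^2*sin(y)^2)
(3) = -5.52*k - 4.08
(4) = 20.88*g + 0.76
(5) = 0.13 - 3.14*w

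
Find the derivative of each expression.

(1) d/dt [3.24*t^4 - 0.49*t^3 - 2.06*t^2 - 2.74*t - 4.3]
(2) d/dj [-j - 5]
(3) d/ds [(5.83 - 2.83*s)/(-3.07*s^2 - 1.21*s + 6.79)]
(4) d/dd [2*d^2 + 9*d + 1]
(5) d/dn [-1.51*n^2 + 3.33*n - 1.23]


(1) = 12.96*t^3 - 1.47*t^2 - 4.12*t - 2.74
(2) = -1
(3) = (-8.6881*s^2 + 35.7962*s - 12.1614)/(9.4249*s^4 + 7.4294*s^3 - 40.2265*s^2 - 16.4318*s + 46.1041)
(4) = 4*d + 9
(5) = 3.33 - 3.02*n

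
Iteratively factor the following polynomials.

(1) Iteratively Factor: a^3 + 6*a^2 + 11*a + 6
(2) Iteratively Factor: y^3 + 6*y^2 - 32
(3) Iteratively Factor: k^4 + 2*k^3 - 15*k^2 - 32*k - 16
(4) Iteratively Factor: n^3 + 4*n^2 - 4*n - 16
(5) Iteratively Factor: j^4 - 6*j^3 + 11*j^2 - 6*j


(1) = (a + 2)*(a^2 + 4*a + 3) = (a + 1)*(a + 2)*(a + 3)
(2) = (y - 2)*(y^2 + 8*y + 16) = (y - 2)*(y + 4)*(y + 4)
(3) = (k + 4)*(k^3 - 2*k^2 - 7*k - 4) = (k + 1)*(k + 4)*(k^2 - 3*k - 4) = (k - 4)*(k + 1)*(k + 4)*(k + 1)
(4) = (n + 2)*(n^2 + 2*n - 8) = (n + 2)*(n + 4)*(n - 2)
(5) = (j - 3)*(j^3 - 3*j^2 + 2*j) = (j - 3)*(j - 2)*(j^2 - j) = j*(j - 3)*(j - 2)*(j - 1)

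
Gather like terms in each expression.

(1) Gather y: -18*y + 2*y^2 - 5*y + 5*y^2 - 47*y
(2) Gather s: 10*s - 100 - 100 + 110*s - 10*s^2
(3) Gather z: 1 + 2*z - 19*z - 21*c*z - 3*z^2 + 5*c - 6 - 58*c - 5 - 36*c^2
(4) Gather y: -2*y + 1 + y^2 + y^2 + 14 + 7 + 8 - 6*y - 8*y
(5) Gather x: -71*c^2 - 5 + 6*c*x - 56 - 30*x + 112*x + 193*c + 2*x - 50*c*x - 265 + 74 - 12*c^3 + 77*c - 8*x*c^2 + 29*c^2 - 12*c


(1) = 7*y^2 - 70*y
(2) = -10*s^2 + 120*s - 200
(3) = -36*c^2 - 53*c - 3*z^2 + z*(-21*c - 17) - 10
(4) = 2*y^2 - 16*y + 30
(5) = -12*c^3 - 42*c^2 + 258*c + x*(-8*c^2 - 44*c + 84) - 252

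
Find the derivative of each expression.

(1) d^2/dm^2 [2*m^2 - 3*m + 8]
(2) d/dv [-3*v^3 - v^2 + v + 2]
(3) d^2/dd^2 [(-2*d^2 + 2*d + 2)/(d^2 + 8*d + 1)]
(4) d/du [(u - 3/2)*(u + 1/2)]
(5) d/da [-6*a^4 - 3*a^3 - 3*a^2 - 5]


(1) = 4
(2) = -9*v^2 - 2*v + 1
(3) = 12*(3*d^3 + 2*d^2 + 7*d + 18)/(d^6 + 24*d^5 + 195*d^4 + 560*d^3 + 195*d^2 + 24*d + 1)
(4) = 2*u - 1
(5) = 3*a*(-8*a^2 - 3*a - 2)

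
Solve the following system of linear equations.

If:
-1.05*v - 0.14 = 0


Then:
v = -0.13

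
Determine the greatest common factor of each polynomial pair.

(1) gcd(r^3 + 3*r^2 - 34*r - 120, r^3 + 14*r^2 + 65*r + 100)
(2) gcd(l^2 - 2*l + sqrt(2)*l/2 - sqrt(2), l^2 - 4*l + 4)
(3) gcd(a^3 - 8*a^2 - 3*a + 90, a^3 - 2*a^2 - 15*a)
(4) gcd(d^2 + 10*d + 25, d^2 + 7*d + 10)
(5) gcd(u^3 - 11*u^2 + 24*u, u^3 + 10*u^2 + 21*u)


(1) = r^2 + 9*r + 20
(2) = l - 2
(3) = a^2 - 2*a - 15
(4) = d + 5
(5) = u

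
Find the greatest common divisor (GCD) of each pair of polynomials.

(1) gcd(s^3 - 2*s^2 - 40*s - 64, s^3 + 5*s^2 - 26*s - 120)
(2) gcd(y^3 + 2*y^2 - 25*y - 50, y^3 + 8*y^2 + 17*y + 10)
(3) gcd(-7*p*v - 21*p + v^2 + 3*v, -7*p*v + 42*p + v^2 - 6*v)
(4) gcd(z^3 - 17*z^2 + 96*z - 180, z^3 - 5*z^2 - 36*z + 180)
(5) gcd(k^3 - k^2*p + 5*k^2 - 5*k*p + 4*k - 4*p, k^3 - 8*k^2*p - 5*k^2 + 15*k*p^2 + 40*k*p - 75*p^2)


(1) = s + 4
(2) = y^2 + 7*y + 10
(3) = gcd((-7*p + v)*(v + 3), (-7*p + v)*(v - 6)) = 7*p - v
(4) = z^2 - 11*z + 30
(5) = 1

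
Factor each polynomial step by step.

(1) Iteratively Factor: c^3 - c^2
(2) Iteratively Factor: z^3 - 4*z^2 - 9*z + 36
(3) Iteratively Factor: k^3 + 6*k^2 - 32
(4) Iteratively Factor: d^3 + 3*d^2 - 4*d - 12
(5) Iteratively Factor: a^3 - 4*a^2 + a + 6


(1) = (c)*(c^2 - c) = c^2*(c - 1)
(2) = (z - 4)*(z^2 - 9) = (z - 4)*(z - 3)*(z + 3)
(3) = (k - 2)*(k^2 + 8*k + 16) = (k - 2)*(k + 4)*(k + 4)
(4) = (d + 2)*(d^2 + d - 6) = (d - 2)*(d + 2)*(d + 3)
(5) = (a - 2)*(a^2 - 2*a - 3) = (a - 2)*(a + 1)*(a - 3)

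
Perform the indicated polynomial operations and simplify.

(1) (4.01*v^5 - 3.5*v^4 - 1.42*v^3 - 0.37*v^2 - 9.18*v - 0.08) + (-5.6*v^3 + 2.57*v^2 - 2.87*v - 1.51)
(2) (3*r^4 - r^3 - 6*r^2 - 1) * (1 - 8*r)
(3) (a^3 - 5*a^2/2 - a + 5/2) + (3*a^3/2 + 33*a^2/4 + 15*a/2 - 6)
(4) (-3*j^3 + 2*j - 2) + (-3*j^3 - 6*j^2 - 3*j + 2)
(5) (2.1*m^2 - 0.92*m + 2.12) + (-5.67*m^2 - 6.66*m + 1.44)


(1) = 4.01*v^5 - 3.5*v^4 - 7.02*v^3 + 2.2*v^2 - 12.05*v - 1.59
(2) = -24*r^5 + 11*r^4 + 47*r^3 - 6*r^2 + 8*r - 1
(3) = 5*a^3/2 + 23*a^2/4 + 13*a/2 - 7/2
(4) = -6*j^3 - 6*j^2 - j
(5) = -3.57*m^2 - 7.58*m + 3.56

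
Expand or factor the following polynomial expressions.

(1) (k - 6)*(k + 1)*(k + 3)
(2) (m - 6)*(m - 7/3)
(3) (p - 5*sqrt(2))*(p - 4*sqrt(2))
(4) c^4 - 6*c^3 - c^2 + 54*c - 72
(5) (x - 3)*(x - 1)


(1) = k^3 - 2*k^2 - 21*k - 18
(2) = m^2 - 25*m/3 + 14
(3) = p^2 - 9*sqrt(2)*p + 40
(4) = (c - 4)*(c - 3)*(c - 2)*(c + 3)
(5) = x^2 - 4*x + 3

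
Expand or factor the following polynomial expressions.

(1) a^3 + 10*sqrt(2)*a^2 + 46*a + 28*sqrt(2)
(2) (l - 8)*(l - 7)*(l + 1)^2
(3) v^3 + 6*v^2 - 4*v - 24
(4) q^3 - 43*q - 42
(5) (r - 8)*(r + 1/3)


(1) = (a + sqrt(2))*(a + 2*sqrt(2))*(a + 7*sqrt(2))
(2) = l^4 - 13*l^3 + 27*l^2 + 97*l + 56
(3) = (v - 2)*(v + 2)*(v + 6)
(4) = (q - 7)*(q + 1)*(q + 6)
(5) = r^2 - 23*r/3 - 8/3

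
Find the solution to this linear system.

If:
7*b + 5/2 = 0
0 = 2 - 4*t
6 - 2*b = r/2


Then:
b = -5/14
r = 94/7
t = 1/2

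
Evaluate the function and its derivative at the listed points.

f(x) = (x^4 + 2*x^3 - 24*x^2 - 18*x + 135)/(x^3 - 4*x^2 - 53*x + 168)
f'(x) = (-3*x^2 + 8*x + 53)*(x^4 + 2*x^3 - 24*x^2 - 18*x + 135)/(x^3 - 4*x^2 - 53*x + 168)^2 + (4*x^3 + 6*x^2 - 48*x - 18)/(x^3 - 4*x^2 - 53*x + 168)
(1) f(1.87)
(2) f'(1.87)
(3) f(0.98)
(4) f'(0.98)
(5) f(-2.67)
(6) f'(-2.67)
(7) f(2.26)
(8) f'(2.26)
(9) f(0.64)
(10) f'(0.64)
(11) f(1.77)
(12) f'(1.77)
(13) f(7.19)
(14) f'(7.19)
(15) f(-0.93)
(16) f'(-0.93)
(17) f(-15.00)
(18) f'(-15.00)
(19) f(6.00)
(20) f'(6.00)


(1) = 0.70
(2) = -0.34
(3) = 0.86
(4) = -0.05
(5) = 0.09
(6) = 0.30
(7) = 0.53
(8) = -0.51
(9) = 0.86
(10) = 0.03
(11) = 0.73
(12) = -0.30
(13) = -45.28
(14) = -71.68
(15) = 0.61
(16) = 0.26
(17) = -11.74
(18) = 0.83
(19) = -11.42
(20) = -10.95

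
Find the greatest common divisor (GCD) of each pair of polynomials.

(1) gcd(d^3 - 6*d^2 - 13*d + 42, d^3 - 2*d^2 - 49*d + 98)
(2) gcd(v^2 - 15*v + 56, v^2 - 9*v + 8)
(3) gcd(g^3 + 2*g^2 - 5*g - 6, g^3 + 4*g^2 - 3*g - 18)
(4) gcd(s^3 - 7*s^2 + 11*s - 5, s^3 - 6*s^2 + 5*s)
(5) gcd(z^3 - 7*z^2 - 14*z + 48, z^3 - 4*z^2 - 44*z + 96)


(1) = d^2 - 9*d + 14
(2) = gcd((v - 8)*(v - 7), (v - 8)*(v - 1)) = v - 8
(3) = gcd((g - 2)*(g + 1)*(g + 3), (g - 2)*(g + 3)^2) = g^2 + g - 6
(4) = gcd((s - 5)*(s - 1)^2, s*(s - 5)*(s - 1)) = s^2 - 6*s + 5
(5) = gcd((z - 8)*(z - 2)*(z + 3), (z - 8)*(z - 2)*(z + 6)) = z^2 - 10*z + 16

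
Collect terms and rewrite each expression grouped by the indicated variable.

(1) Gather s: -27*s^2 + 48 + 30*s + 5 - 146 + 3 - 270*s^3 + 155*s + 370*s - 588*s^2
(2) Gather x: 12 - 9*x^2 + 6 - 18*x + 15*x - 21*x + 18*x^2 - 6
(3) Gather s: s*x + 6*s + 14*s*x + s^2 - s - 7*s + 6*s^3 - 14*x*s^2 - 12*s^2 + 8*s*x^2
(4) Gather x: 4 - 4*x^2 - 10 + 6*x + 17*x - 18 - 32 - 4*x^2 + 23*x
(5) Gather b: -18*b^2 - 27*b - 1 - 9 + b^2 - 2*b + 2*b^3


(1) = -270*s^3 - 615*s^2 + 555*s - 90
(2) = 9*x^2 - 24*x + 12
(3) = 6*s^3 + s^2*(-14*x - 11) + s*(8*x^2 + 15*x - 2)
(4) = -8*x^2 + 46*x - 56
(5) = 2*b^3 - 17*b^2 - 29*b - 10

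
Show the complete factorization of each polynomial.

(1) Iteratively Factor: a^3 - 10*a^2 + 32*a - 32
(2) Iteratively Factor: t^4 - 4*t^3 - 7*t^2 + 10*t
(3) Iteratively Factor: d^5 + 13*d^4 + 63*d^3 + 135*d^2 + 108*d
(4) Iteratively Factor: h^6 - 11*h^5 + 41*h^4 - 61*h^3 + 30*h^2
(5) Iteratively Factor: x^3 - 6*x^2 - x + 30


(1) = (a - 4)*(a^2 - 6*a + 8) = (a - 4)*(a - 2)*(a - 4)
(2) = (t - 5)*(t^3 + t^2 - 2*t) = t*(t - 5)*(t^2 + t - 2) = t*(t - 5)*(t - 1)*(t + 2)
(3) = (d + 3)*(d^4 + 10*d^3 + 33*d^2 + 36*d) = (d + 3)^2*(d^3 + 7*d^2 + 12*d) = (d + 3)^2*(d + 4)*(d^2 + 3*d) = d*(d + 3)^2*(d + 4)*(d + 3)
(4) = (h)*(h^5 - 11*h^4 + 41*h^3 - 61*h^2 + 30*h) = h^2*(h^4 - 11*h^3 + 41*h^2 - 61*h + 30) = h^2*(h - 1)*(h^3 - 10*h^2 + 31*h - 30) = h^2*(h - 5)*(h - 1)*(h^2 - 5*h + 6) = h^2*(h - 5)*(h - 3)*(h - 1)*(h - 2)
(5) = (x - 3)*(x^2 - 3*x - 10) = (x - 3)*(x + 2)*(x - 5)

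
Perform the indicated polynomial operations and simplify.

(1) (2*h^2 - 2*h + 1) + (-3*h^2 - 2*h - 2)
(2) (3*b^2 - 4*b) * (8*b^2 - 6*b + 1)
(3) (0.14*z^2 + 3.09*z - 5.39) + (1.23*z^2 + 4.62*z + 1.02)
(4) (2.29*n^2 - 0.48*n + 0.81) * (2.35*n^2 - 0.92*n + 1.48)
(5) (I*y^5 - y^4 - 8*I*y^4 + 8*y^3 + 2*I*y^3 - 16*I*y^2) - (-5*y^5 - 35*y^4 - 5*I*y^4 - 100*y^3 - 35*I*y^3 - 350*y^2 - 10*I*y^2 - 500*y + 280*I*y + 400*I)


(1) = -h^2 - 4*h - 1
(2) = 24*b^4 - 50*b^3 + 27*b^2 - 4*b
(3) = 1.37*z^2 + 7.71*z - 4.37
(4) = 5.3815*n^4 - 3.2348*n^3 + 5.7343*n^2 - 1.4556*n + 1.1988
(5) = 5*y^5 + I*y^5 + 34*y^4 - 3*I*y^4 + 108*y^3 + 37*I*y^3 + 350*y^2 - 6*I*y^2 + 500*y - 280*I*y - 400*I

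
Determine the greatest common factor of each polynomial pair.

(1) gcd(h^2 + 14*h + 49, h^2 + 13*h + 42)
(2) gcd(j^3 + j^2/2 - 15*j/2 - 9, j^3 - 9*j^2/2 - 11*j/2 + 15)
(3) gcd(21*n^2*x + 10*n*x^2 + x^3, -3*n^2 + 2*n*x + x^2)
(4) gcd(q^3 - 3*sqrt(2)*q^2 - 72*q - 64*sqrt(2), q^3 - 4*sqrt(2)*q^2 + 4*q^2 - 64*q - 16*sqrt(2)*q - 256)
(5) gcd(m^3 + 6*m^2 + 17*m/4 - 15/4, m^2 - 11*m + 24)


(1) = gcd((h + 7)^2, (h + 6)*(h + 7)) = h + 7
(2) = gcd((j - 3)*(j + 3/2)*(j + 2), (j - 5)*(j - 3/2)*(j + 2)) = j + 2
(3) = 3*n + x
(4) = q^2 - 4*sqrt(2)*q - 64
(5) = gcd((m - 1/2)*(m + 3/2)*(m + 5), (m - 8)*(m - 3)) = 1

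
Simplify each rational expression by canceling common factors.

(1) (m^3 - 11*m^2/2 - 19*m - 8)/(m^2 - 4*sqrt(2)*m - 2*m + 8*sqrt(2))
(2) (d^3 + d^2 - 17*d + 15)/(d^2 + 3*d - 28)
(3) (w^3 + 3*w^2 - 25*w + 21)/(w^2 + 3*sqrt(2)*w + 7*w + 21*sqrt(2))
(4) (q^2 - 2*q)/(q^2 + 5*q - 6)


(1) = (2*m^3 - 11*m^2 - 38*m - 16)/(2*m^2 + m*(-8*sqrt(2) - 4) + 16*sqrt(2))
(2) = (d^3 + d^2 - 17*d + 15)/(d^2 + 3*d - 28)
(3) = (w^2 - 4*w + 3)/(w + 3*sqrt(2))
(4) = (q^2 - 2*q)/(q^2 + 5*q - 6)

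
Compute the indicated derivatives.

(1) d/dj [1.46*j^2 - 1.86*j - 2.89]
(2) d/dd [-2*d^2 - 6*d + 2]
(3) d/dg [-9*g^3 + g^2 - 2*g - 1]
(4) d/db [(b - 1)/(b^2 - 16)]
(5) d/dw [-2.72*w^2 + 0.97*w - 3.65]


(1) = 2.92*j - 1.86
(2) = -4*d - 6
(3) = -27*g^2 + 2*g - 2
(4) = (b^2 - 2*b*(b - 1) - 16)/(b^2 - 16)^2
(5) = 0.97 - 5.44*w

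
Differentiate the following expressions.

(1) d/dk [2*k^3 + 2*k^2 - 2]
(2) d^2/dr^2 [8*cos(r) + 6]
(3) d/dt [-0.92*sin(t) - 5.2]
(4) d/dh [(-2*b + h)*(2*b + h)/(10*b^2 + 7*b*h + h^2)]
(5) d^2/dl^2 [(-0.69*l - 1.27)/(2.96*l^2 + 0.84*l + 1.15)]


(1) = 2*k*(3*k + 2)
(2) = -8*cos(r)
(3) = -0.92*cos(t)
(4) = 7*b/(25*b^2 + 10*b*h + h^2)
(5) = (-(0.69*l + 1.27)*(5.92*l + 0.84)*(11.84*l + 1.68) + (12.2544*l + 8.6776)*(2.96*l^2 + 0.84*l + 1.15))/(2.96*l^2 + 0.84*l + 1.15)^3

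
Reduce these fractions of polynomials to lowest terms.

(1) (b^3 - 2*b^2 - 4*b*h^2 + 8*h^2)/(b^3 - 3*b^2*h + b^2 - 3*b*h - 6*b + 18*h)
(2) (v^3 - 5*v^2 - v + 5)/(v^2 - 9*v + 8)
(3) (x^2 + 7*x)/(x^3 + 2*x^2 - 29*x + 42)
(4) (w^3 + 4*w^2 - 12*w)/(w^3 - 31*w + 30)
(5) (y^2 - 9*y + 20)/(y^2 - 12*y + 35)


(1) = (b^2 - 4*h^2)/(b^2 - 3*b*h + 3*b - 9*h)
(2) = (v^2 - 4*v - 5)/(v - 8)
(3) = x/(x^2 - 5*x + 6)
(4) = (w^2 - 2*w)/(w^2 - 6*w + 5)
(5) = (y - 4)/(y - 7)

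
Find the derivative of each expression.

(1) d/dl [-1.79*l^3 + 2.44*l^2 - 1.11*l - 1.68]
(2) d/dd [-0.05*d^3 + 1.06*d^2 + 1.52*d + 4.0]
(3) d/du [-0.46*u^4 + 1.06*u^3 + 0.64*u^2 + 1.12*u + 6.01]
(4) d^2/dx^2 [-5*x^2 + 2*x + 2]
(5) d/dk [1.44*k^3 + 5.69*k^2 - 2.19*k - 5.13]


(1) = -5.37*l^2 + 4.88*l - 1.11
(2) = -0.15*d^2 + 2.12*d + 1.52
(3) = -1.84*u^3 + 3.18*u^2 + 1.28*u + 1.12
(4) = -10
(5) = 4.32*k^2 + 11.38*k - 2.19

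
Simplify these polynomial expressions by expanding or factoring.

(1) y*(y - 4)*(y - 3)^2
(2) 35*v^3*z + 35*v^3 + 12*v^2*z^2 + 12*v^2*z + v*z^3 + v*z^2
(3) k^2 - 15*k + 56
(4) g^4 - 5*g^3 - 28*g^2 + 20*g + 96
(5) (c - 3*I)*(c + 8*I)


(1) = y^4 - 10*y^3 + 33*y^2 - 36*y
(2) = (5*v + z)*(7*v + z)*(v*z + v)
(3) = (k - 8)*(k - 7)
(4) = (g - 8)*(g - 2)*(g + 2)*(g + 3)
(5) = c^2 + 5*I*c + 24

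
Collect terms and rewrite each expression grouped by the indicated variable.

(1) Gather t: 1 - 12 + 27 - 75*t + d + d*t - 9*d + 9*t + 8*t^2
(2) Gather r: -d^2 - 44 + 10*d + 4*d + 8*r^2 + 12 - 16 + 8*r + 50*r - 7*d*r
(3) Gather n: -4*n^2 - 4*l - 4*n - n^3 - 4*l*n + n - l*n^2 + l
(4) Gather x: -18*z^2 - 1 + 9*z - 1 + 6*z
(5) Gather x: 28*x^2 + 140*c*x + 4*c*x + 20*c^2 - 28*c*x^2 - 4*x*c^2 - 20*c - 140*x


(1) = -8*d + 8*t^2 + t*(d - 66) + 16
(2) = -d^2 + 14*d + 8*r^2 + r*(58 - 7*d) - 48
(3) = -3*l - n^3 + n^2*(-l - 4) + n*(-4*l - 3)
(4) = -18*z^2 + 15*z - 2
(5) = 20*c^2 - 20*c + x^2*(28 - 28*c) + x*(-4*c^2 + 144*c - 140)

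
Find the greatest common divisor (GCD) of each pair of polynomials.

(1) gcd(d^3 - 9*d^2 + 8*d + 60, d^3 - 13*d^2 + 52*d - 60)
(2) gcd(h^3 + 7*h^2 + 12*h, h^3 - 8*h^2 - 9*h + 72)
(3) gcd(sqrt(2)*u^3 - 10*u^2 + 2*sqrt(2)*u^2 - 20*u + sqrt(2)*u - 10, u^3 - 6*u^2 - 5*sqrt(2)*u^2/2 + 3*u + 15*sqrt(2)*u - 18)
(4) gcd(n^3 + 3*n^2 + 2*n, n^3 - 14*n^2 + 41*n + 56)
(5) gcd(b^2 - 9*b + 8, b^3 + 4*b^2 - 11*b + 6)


(1) = d^2 - 11*d + 30
(2) = h + 3
(3) = 1
(4) = n + 1
(5) = gcd((b - 8)*(b - 1), (b - 1)^2*(b + 6)) = b - 1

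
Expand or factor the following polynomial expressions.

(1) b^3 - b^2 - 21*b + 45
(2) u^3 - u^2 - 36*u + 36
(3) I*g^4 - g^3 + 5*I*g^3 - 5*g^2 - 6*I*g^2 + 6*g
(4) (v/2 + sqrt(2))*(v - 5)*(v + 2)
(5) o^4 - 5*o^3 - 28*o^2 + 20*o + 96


(1) = (b - 3)^2*(b + 5)
(2) = (u - 6)*(u - 1)*(u + 6)
(3) = g*(g + 6)*(g + I)*(I*g - I)
(4) = v^3/2 - 3*v^2/2 + sqrt(2)*v^2 - 5*v - 3*sqrt(2)*v - 10*sqrt(2)
(5) = (o - 8)*(o - 2)*(o + 2)*(o + 3)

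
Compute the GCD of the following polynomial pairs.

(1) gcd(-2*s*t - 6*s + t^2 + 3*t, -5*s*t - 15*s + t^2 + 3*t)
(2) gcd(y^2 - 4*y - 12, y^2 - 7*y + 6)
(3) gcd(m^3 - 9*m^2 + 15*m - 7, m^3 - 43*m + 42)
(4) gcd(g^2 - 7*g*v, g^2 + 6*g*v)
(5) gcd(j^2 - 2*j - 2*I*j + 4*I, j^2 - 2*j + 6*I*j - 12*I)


(1) = gcd((-2*s + t)*(t + 3), (-5*s + t)*(t + 3)) = t + 3
(2) = y - 6
(3) = m - 1
(4) = gcd(g*(g - 7*v), g*(g + 6*v)) = g
(5) = j - 2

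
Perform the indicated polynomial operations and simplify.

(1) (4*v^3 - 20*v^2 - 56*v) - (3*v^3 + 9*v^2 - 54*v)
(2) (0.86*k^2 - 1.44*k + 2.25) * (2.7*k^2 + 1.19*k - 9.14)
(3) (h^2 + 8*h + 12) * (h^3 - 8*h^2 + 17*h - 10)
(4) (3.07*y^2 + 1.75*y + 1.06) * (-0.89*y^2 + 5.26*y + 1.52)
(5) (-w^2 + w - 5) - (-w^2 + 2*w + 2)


(1) = v^3 - 29*v^2 - 2*v
(2) = 2.322*k^4 - 2.8646*k^3 - 3.499*k^2 + 15.8391*k - 20.565
(3) = h^5 - 35*h^3 + 30*h^2 + 124*h - 120
(4) = -2.7323*y^4 + 14.5907*y^3 + 12.928*y^2 + 8.2356*y + 1.6112
(5) = -w - 7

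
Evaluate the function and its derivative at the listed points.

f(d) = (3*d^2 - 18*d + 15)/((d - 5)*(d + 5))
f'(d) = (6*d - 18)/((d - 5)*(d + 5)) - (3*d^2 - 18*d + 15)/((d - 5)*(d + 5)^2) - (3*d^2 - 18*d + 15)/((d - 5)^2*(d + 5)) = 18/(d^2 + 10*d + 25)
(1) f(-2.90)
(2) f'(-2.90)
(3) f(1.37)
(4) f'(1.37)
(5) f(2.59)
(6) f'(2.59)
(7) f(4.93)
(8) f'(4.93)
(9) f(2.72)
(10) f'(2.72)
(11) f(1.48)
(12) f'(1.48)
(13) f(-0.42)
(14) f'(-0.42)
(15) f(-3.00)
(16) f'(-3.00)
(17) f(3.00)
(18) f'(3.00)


(1) = -5.57
(2) = 4.08
(3) = 0.17
(4) = 0.44
(5) = 0.63
(6) = 0.31
(7) = 1.19
(8) = 0.18
(9) = 0.67
(10) = 0.30
(11) = 0.22
(12) = 0.43
(13) = -0.93
(14) = 0.86
(15) = -6.00
(16) = 4.50
(17) = 0.75
(18) = 0.28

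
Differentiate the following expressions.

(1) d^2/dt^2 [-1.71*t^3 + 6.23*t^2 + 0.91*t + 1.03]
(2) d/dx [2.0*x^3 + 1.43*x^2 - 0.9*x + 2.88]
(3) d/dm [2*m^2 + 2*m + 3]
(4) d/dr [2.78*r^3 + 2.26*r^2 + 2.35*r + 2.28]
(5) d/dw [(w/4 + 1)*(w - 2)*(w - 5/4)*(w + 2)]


(1) = 12.46 - 10.26*t
(2) = 6.0*x^2 + 2.86*x - 0.9
(3) = 4*m + 2
(4) = 8.34*r^2 + 4.52*r + 2.35
(5) = w^3 + 33*w^2/16 - 9*w/2 - 11/4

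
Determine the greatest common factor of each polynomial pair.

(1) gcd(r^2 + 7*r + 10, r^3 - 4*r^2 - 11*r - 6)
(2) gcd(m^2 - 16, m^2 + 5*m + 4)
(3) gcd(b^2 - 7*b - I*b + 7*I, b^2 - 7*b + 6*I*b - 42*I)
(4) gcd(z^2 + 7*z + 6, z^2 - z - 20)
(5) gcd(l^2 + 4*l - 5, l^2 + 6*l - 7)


(1) = 1
(2) = m + 4
(3) = gcd((b - 7)*(b - I), (b - 7)*(b + 6*I)) = b - 7
(4) = gcd((z + 1)*(z + 6), (z - 5)*(z + 4)) = 1
(5) = gcd((l - 1)*(l + 5), (l - 1)*(l + 7)) = l - 1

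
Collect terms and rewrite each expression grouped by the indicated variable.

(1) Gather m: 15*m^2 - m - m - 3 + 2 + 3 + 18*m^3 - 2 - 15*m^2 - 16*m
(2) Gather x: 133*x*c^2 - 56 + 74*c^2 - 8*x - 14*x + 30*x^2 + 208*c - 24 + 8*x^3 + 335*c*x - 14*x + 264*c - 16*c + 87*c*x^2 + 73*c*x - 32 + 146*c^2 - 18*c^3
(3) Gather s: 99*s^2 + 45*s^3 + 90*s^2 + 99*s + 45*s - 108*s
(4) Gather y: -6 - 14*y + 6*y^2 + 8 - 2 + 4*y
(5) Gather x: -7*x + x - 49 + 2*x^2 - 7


(1) = 18*m^3 - 18*m
(2) = -18*c^3 + 220*c^2 + 456*c + 8*x^3 + x^2*(87*c + 30) + x*(133*c^2 + 408*c - 36) - 112
(3) = 45*s^3 + 189*s^2 + 36*s
(4) = 6*y^2 - 10*y
(5) = 2*x^2 - 6*x - 56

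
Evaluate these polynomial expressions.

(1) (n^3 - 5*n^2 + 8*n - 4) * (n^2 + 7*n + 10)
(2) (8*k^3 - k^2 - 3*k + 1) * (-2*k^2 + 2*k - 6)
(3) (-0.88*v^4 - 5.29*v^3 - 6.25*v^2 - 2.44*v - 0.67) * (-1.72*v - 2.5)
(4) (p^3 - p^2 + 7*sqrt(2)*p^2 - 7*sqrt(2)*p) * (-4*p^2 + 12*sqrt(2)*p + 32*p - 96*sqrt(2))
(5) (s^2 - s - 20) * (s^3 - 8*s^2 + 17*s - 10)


(1) = n^5 + 2*n^4 - 17*n^3 + 2*n^2 + 52*n - 40
(2) = -16*k^5 + 18*k^4 - 44*k^3 - 2*k^2 + 20*k - 6
(3) = 1.5136*v^5 + 11.2988*v^4 + 23.975*v^3 + 19.8218*v^2 + 7.2524*v + 1.675
(4) = -4*p^5 - 16*sqrt(2)*p^4 + 36*p^4 + 136*p^3 + 144*sqrt(2)*p^3 - 1512*p^2 - 128*sqrt(2)*p^2 + 1344*p
(5) = s^5 - 9*s^4 + 5*s^3 + 133*s^2 - 330*s + 200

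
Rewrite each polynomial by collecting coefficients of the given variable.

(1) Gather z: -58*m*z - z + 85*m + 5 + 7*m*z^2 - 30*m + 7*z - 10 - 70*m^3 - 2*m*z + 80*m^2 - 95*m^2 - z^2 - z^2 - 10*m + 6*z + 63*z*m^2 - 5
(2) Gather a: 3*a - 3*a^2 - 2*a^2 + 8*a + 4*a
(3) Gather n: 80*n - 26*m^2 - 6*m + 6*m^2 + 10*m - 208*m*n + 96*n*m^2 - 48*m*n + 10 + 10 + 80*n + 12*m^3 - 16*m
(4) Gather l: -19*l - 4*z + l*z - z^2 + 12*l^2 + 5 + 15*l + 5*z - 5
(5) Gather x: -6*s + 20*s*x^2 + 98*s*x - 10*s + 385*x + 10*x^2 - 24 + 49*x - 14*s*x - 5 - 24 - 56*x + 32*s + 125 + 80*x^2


(1) = -70*m^3 - 15*m^2 + 45*m + z^2*(7*m - 2) + z*(63*m^2 - 60*m + 12) - 10
(2) = -5*a^2 + 15*a
(3) = 12*m^3 - 20*m^2 - 12*m + n*(96*m^2 - 256*m + 160) + 20
(4) = 12*l^2 + l*(z - 4) - z^2 + z
(5) = 16*s + x^2*(20*s + 90) + x*(84*s + 378) + 72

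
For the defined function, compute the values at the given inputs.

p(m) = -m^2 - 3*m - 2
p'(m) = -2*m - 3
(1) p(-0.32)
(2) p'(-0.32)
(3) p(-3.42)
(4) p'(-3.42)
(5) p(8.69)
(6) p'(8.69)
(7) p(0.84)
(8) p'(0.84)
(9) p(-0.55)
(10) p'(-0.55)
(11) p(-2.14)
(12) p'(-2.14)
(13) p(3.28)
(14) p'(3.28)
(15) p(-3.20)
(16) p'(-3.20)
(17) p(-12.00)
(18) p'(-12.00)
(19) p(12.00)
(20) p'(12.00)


(1) = -1.14
(2) = -2.36
(3) = -3.44
(4) = 3.84
(5) = -103.59
(6) = -20.38
(7) = -5.23
(8) = -4.68
(9) = -0.65
(10) = -1.90
(11) = -0.16
(12) = 1.28
(13) = -22.60
(14) = -9.56
(15) = -2.64
(16) = 3.40
(17) = -110.00
(18) = 21.00
(19) = -182.00
(20) = -27.00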